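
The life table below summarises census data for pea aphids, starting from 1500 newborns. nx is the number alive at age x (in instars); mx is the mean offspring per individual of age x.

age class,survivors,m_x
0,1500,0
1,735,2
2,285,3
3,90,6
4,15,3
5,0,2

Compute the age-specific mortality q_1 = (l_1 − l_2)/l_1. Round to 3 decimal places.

lx = nx/n0 = nx/1500: 1, 0.49, 0.19, 0.06, 0.01, 0
q_1 = (l_1 − l_2) / l_1 = (0.49 − 0.19) / 0.49
     = 0.3 / 0.49 = 0.612245… → 0.612

0.612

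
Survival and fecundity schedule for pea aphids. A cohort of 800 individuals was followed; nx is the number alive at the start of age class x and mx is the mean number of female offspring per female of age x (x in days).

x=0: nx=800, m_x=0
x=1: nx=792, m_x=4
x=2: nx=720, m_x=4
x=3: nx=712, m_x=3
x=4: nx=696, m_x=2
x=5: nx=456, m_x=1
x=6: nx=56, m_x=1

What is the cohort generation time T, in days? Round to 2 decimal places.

lx = nx/n0 = nx/800: 1, 0.99, 0.9, 0.89, 0.87, 0.57, 0.07
lx·mx: 0, 3.96, 3.6, 2.67, 1.74, 0.57, 0.07 → R0 = 12.61
x·lx·mx: 0, 3.96, 7.2, 8.01, 6.96, 2.85, 0.42 → Σ = 29.4
T = 29.4 / 12.61 = 2.331483… → 2.33

2.33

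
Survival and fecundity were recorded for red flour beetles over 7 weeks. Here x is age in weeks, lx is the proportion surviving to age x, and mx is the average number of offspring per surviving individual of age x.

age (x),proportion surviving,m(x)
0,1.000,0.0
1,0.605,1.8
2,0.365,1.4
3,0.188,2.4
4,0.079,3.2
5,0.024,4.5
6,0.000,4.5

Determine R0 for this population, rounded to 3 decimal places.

2.412

lx·mx by age: 0, 1.089, 0.511, 0.4512, 0.2528, 0.108, 0
R0 = Σ lx·mx = 2.412 → 2.412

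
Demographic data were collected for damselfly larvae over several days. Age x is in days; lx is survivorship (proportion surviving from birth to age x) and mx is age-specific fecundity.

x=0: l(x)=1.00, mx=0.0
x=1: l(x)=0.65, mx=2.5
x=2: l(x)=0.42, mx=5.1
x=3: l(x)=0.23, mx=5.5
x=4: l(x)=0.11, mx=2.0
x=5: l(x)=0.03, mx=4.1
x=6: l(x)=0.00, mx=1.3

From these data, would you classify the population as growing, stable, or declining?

R0 = Σ lx·mx = 0 + 1.625 + 2.142 + 1.265 + 0.22 + 0.123 + 0 = 5.375
R0 > 1, so the population is growing.

growing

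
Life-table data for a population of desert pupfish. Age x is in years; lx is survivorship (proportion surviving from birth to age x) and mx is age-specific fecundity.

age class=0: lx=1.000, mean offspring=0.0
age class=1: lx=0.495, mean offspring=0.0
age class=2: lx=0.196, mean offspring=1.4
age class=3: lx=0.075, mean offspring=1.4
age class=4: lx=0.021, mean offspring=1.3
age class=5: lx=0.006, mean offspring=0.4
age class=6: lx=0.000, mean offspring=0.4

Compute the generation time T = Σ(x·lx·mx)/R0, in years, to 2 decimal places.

lx·mx: 0, 0, 0.2744, 0.105, 0.0273, 0.0024, 0 → R0 = 0.4091
x·lx·mx: 0, 0, 0.5488, 0.315, 0.1092, 0.012, 0 → Σ = 0.985
T = 0.985 / 0.4091 = 2.407724… → 2.41

2.41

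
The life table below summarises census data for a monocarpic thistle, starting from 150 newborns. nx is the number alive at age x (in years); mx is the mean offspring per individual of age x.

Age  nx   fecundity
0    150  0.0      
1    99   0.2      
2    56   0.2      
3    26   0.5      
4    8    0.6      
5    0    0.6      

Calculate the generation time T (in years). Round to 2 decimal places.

2.06

lx = nx/n0 = nx/150: 1, 0.66, 0.37333…, 0.17333…, 0.05333…, 0
lx·mx: 0, 0.132, 0.074667…, 0.086667…, 0.032…, 0 → R0 = 0.325333…
x·lx·mx: 0, 0.132, 0.149333…, 0.26…, 0.128…, 0 → Σ = 0.669333…
T = 0.669333… / 0.325333… = 2.057377… → 2.06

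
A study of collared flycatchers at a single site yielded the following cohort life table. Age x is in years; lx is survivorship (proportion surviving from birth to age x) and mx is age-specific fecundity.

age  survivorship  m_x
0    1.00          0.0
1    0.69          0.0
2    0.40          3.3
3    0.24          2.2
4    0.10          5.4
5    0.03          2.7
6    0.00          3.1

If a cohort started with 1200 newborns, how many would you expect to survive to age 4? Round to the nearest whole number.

120

Expected survivors = N0 · l_4 = 1200 × 0.10 = 120 → 120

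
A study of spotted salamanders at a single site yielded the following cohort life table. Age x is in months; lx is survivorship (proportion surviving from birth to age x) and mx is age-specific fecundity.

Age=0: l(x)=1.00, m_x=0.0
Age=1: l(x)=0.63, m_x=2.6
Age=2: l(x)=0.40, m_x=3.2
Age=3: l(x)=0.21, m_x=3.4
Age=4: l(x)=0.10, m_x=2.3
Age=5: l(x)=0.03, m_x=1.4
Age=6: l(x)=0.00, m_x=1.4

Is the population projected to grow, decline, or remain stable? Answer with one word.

growing

R0 = Σ lx·mx = 0 + 1.638 + 1.28 + 0.714 + 0.23 + 0.042 + 0 = 3.904
R0 > 1, so the population is growing.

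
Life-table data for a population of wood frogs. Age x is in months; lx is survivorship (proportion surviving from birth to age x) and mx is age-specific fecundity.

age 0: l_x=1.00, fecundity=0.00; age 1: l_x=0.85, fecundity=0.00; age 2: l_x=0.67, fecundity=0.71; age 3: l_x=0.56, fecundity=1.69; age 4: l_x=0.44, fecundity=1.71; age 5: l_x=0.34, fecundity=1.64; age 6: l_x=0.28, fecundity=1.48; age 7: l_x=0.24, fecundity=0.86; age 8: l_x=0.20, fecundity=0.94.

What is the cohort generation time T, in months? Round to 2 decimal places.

4.24

lx·mx: 0, 0, 0.4757, 0.9464, 0.7524, 0.5576, 0.4144, 0.2064, 0.188 → R0 = 3.5409
x·lx·mx: 0, 0, 0.9514, 2.8392, 3.0096, 2.788, 2.4864, 1.4448, 1.504 → Σ = 15.0234
T = 15.0234 / 3.5409 = 4.24282… → 4.24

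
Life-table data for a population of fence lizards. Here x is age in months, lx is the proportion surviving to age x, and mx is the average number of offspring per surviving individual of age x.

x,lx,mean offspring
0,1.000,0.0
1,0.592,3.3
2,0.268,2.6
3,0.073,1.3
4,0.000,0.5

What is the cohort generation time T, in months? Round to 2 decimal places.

1.32

lx·mx: 0, 1.9536, 0.6968, 0.0949, 0 → R0 = 2.7453
x·lx·mx: 0, 1.9536, 1.3936, 0.2847, 0 → Σ = 3.6319
T = 3.6319 / 2.7453 = 1.322952… → 1.32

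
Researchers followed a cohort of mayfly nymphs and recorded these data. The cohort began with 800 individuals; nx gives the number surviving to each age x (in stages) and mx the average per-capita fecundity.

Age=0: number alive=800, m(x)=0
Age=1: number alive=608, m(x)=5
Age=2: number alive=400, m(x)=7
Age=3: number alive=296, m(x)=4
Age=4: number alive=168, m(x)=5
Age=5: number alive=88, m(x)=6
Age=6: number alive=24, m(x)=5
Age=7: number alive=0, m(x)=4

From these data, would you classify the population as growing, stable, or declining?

growing

lx = nx/n0 = nx/800: 1, 0.76, 0.5, 0.37, 0.21, 0.11, 0.03, 0
R0 = Σ lx·mx = 0 + 3.8 + 3.5 + 1.48 + 1.05 + 0.66 + 0.15 + 0 = 10.64
R0 > 1, so the population is growing.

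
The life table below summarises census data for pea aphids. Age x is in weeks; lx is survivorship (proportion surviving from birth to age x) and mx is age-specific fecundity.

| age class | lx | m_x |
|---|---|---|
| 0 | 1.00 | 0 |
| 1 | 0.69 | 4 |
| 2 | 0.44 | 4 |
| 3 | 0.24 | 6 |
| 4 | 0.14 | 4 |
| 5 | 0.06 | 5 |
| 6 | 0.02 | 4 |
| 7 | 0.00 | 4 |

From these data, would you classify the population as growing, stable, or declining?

R0 = Σ lx·mx = 0 + 2.76 + 1.76 + 1.44 + 0.56 + 0.3 + 0.08 + 0 = 6.9
R0 > 1, so the population is growing.

growing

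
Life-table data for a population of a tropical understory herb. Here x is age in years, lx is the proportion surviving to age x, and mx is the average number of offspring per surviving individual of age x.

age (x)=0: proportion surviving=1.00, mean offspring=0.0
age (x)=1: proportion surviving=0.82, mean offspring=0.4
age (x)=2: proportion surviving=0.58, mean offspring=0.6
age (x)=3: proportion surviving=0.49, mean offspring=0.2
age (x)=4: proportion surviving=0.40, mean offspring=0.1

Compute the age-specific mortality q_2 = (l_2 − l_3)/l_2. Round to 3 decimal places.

0.155

q_2 = (l_2 − l_3) / l_2 = (0.58 − 0.49) / 0.58
     = 0.09 / 0.58 = 0.155172… → 0.155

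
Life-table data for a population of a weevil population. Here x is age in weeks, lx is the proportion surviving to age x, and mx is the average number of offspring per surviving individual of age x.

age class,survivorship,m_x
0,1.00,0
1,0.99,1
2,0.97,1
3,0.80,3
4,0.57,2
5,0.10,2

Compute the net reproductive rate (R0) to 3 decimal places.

5.700

lx·mx by age: 0, 0.99, 0.97, 2.4, 1.14, 0.2
R0 = Σ lx·mx = 5.7 → 5.700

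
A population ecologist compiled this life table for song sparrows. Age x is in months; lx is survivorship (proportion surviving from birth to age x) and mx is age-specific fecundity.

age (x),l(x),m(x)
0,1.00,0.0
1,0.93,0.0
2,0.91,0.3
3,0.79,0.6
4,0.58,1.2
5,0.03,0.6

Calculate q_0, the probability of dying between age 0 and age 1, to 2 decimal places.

0.07

q_0 = (l_0 − l_1) / l_0 = (1 − 0.93) / 1
     = 0.07 / 1 = 0.07 → 0.07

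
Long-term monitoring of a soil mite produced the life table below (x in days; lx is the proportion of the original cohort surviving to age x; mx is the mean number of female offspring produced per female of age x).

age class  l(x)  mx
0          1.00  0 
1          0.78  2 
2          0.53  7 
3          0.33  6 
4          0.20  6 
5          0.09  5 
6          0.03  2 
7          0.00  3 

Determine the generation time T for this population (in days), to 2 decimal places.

2.49

lx·mx: 0, 1.56, 3.71, 1.98, 1.2, 0.45, 0.06, 0 → R0 = 8.96
x·lx·mx: 0, 1.56, 7.42, 5.94, 4.8, 2.25, 0.36, 0 → Σ = 22.33
T = 22.33 / 8.96 = 2.492188… → 2.49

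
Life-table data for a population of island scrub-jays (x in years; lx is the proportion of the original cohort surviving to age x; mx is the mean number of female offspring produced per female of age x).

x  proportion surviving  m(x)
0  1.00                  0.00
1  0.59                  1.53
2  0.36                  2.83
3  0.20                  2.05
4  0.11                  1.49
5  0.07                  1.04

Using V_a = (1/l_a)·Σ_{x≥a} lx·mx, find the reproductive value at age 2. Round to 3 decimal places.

lx·mx for x ≥ 2: 1.0188, 0.41, 0.1639, 0.0728 → sum = 1.6655
V_2 = 1.6655 / l_2 = 1.6655 / 0.36 = 4.626389… → 4.626

4.626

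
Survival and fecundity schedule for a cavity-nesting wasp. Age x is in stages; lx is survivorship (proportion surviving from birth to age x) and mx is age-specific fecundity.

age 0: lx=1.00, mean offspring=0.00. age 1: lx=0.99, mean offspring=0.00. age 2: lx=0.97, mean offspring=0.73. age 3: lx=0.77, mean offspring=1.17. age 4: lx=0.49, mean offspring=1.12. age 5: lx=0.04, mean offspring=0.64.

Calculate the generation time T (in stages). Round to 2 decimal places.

2.95

lx·mx: 0, 0, 0.7081, 0.9009, 0.5488, 0.0256 → R0 = 2.1834
x·lx·mx: 0, 0, 1.4162, 2.7027, 2.1952, 0.128 → Σ = 6.4421
T = 6.4421 / 2.1834 = 2.95049… → 2.95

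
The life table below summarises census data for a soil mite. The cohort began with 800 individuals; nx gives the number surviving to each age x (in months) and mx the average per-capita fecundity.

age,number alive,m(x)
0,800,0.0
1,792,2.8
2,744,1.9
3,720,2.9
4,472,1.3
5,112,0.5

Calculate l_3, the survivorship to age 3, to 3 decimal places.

l_3 = n_3/n_0 = 720/800 = 0.9 → 0.900

0.900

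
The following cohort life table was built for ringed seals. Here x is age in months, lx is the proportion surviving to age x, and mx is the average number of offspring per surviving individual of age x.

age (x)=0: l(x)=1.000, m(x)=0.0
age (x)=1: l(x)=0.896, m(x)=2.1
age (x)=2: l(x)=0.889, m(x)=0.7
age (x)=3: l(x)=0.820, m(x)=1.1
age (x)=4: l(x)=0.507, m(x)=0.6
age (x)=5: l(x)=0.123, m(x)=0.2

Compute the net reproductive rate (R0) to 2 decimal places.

lx·mx by age: 0, 1.8816, 0.6223, 0.902, 0.3042, 0.0246
R0 = Σ lx·mx = 3.7347 → 3.73

3.73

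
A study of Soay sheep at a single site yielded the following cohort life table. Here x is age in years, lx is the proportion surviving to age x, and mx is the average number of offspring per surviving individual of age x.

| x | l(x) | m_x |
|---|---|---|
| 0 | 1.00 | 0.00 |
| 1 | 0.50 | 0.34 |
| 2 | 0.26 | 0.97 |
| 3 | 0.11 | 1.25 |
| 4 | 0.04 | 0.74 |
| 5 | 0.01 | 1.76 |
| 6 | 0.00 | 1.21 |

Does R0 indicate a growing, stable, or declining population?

declining

R0 = Σ lx·mx = 0 + 0.17 + 0.2522 + 0.1375 + 0.0296 + 0.0176 + 0 = 0.6069
R0 < 1, so the population is declining.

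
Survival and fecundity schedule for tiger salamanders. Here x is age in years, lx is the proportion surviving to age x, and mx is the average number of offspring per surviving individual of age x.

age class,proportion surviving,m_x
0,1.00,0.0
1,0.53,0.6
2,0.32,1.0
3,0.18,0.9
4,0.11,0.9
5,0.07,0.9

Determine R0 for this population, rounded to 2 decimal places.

lx·mx by age: 0, 0.318, 0.32, 0.162, 0.099, 0.063
R0 = Σ lx·mx = 0.962 → 0.96

0.96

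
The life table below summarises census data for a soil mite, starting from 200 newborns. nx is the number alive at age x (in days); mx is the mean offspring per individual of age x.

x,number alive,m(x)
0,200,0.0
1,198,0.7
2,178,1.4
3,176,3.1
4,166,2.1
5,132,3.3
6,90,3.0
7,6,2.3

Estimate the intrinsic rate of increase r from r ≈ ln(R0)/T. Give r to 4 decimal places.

lx = nx/n0 = nx/200: 1, 0.99, 0.89, 0.88, 0.83, 0.66, 0.45, 0.03
R0 = Σ lx·mx = 0 + 0.693 + 1.246 + 2.728 + 1.743 + 2.178 + 1.35 + 0.069 = 10.007
Σ x·lx·mx = 37.814; T = 37.814/10.007 = 3.77875…
r ≈ ln(R0)/T = ln(10.007)/3.77875… = 0.609535… → 0.6095

0.6095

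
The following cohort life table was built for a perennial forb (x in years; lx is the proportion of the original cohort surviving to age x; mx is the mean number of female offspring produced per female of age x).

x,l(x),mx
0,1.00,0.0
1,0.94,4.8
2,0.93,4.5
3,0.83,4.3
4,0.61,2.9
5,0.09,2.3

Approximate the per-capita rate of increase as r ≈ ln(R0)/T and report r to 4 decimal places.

R0 = Σ lx·mx = 0 + 4.512 + 4.185 + 3.569 + 1.769 + 0.207 = 14.242
Σ x·lx·mx = 31.7; T = 31.7/14.242 = 2.22581…
r ≈ ln(R0)/T = ln(14.242)/2.22581… = 1.193361… → 1.1934

1.1934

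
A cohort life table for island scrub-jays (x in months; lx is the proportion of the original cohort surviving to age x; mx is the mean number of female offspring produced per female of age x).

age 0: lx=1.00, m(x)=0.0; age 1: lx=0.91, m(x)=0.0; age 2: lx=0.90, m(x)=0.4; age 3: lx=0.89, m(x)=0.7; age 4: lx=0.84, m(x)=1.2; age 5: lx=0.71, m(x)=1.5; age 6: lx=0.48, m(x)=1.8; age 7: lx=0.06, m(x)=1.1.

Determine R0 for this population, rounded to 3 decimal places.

3.986

lx·mx by age: 0, 0, 0.36, 0.623, 1.008, 1.065, 0.864, 0.066
R0 = Σ lx·mx = 3.986 → 3.986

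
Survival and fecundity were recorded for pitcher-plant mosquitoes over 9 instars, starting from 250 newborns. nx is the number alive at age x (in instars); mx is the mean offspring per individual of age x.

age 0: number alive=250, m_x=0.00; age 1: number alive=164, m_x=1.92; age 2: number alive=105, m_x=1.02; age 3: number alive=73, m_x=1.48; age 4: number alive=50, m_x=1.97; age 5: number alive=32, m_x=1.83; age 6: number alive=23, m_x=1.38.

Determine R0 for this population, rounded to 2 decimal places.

2.88

lx = nx/n0 = nx/250: 1, 0.656, 0.42, 0.292, 0.2, 0.128, 0.092
lx·mx by age: 0, 1.25952, 0.4284, 0.43216, 0.394, 0.23424, 0.12696
R0 = Σ lx·mx = 2.87528 → 2.88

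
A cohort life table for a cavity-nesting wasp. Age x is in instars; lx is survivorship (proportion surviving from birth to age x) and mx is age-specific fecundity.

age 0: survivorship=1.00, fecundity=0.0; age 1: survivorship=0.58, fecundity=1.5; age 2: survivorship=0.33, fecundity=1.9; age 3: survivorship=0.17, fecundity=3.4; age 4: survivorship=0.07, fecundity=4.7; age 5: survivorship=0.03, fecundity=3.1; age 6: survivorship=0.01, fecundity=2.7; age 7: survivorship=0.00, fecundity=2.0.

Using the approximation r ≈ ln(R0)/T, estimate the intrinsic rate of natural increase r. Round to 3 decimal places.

R0 = Σ lx·mx = 0 + 0.87 + 0.627 + 0.578 + 0.329 + 0.093 + 0.027 + 0 = 2.524
Σ x·lx·mx = 5.801; T = 5.801/2.524 = 2.29834…
r ≈ ln(R0)/T = ln(2.524)/2.29834… = 0.40283… → 0.403

0.403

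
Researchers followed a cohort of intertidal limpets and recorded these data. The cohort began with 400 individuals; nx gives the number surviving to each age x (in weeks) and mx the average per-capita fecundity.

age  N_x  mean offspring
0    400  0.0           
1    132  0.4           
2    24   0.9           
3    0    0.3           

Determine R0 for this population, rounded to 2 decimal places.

0.19

lx = nx/n0 = nx/400: 1, 0.33, 0.06, 0
lx·mx by age: 0, 0.132, 0.054, 0
R0 = Σ lx·mx = 0.186 → 0.19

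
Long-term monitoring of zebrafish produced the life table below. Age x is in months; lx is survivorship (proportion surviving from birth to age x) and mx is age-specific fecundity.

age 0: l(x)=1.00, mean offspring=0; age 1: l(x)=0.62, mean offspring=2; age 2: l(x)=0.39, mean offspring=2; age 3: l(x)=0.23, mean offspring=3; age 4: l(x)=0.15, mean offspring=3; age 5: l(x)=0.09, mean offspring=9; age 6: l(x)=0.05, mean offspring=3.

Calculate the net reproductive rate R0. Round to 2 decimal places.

lx·mx by age: 0, 1.24, 0.78, 0.69, 0.45, 0.81, 0.15
R0 = Σ lx·mx = 4.12 → 4.12

4.12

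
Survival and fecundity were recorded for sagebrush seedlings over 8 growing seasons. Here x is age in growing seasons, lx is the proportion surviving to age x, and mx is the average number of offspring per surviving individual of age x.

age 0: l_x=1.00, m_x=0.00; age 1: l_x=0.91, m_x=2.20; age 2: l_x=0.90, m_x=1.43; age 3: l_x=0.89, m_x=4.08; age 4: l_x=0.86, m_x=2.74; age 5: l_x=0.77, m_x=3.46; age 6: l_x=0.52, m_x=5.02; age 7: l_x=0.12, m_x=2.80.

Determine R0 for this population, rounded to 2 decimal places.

lx·mx by age: 0, 2.002, 1.287, 3.6312, 2.3564, 2.6642, 2.6104, 0.336
R0 = Σ lx·mx = 14.8872 → 14.89

14.89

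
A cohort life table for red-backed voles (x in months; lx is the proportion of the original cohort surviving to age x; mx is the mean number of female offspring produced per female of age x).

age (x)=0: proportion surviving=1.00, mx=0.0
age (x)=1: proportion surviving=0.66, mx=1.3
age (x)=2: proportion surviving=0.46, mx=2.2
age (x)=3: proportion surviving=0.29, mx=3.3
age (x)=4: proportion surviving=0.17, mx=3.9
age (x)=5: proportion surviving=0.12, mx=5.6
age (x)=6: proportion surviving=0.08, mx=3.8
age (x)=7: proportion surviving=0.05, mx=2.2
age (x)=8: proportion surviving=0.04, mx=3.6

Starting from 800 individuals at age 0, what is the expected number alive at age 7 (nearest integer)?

40

Expected survivors = N0 · l_7 = 800 × 0.05 = 40 → 40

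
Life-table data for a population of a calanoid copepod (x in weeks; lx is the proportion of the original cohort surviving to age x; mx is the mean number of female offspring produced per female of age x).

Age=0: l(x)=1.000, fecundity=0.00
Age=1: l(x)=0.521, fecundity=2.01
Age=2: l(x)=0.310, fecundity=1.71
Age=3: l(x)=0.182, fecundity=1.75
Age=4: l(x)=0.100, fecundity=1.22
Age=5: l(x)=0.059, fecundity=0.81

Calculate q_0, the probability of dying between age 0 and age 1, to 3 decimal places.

q_0 = (l_0 − l_1) / l_0 = (1 − 0.521) / 1
     = 0.479 / 1 = 0.479 → 0.479

0.479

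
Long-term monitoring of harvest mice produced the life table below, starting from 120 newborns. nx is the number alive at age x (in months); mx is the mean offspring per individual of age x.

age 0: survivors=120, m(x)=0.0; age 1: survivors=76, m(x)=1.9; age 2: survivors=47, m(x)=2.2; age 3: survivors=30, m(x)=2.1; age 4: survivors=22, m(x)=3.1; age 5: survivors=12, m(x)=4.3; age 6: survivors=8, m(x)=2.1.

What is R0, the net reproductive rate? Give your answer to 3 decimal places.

3.728

lx = nx/n0 = nx/120: 1, 0.63333…, 0.39167…, 0.25, 0.18333…, 0.1, 0.06667…
lx·mx by age: 0, 1.203333…, 0.861667…, 0.525, 0.568333…, 0.43, 0.14…
R0 = Σ lx·mx = 3.728333… → 3.728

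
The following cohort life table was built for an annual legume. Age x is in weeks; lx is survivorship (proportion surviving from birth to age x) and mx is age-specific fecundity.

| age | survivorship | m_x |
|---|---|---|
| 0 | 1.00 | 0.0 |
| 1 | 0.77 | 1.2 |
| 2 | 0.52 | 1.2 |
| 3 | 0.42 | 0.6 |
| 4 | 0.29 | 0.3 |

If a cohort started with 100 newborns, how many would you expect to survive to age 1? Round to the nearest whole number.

Expected survivors = N0 · l_1 = 100 × 0.77 = 77 → 77

77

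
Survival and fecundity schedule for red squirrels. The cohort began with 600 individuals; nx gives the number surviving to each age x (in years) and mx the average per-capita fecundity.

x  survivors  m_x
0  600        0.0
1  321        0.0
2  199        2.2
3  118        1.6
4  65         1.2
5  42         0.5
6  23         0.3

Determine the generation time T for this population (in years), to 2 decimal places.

2.59

lx = nx/n0 = nx/600: 1, 0.535, 0.33167…, 0.19667…, 0.10833…, 0.07, 0.03833…
lx·mx: 0, 0, 0.729667…, 0.314667…, 0.13…, 0.035, 0.0115… → R0 = 1.220833…
x·lx·mx: 0, 0, 1.459333…, 0.944…, 0.52…, 0.175, 0.069… → Σ = 3.167333…
T = 3.167333… / 1.220833… = 2.594403… → 2.59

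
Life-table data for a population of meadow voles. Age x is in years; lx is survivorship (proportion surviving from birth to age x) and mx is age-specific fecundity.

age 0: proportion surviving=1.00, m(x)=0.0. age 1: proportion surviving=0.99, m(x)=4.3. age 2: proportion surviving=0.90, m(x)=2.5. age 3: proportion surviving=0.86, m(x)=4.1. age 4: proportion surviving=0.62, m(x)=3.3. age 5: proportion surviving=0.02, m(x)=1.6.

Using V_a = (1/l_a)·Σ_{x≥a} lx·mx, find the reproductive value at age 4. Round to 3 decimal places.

lx·mx for x ≥ 4: 2.046, 0.032 → sum = 2.078
V_4 = 2.078 / l_4 = 2.078 / 0.62 = 3.351613… → 3.352

3.352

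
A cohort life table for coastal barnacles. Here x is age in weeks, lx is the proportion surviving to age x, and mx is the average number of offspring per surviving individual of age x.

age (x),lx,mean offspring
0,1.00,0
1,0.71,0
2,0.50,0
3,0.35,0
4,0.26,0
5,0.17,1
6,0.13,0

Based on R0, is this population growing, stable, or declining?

R0 = Σ lx·mx = 0 + 0 + 0 + 0 + 0 + 0.17 + 0 = 0.17
R0 < 1, so the population is declining.

declining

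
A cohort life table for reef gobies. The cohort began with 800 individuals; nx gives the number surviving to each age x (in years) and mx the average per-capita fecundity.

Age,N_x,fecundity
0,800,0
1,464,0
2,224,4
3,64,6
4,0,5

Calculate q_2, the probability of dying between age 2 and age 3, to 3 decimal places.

lx = nx/n0 = nx/800: 1, 0.58, 0.28, 0.08, 0
q_2 = (l_2 − l_3) / l_2 = (0.28 − 0.08) / 0.28
     = 0.2 / 0.28 = 0.714286… → 0.714

0.714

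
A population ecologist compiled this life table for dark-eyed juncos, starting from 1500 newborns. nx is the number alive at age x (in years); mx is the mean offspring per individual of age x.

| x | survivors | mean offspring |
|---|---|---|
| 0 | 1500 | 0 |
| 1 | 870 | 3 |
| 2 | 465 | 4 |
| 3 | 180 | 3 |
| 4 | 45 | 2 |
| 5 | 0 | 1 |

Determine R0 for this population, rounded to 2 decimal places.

3.40

lx = nx/n0 = nx/1500: 1, 0.58, 0.31, 0.12, 0.03, 0
lx·mx by age: 0, 1.74, 1.24, 0.36, 0.06, 0
R0 = Σ lx·mx = 3.4 → 3.40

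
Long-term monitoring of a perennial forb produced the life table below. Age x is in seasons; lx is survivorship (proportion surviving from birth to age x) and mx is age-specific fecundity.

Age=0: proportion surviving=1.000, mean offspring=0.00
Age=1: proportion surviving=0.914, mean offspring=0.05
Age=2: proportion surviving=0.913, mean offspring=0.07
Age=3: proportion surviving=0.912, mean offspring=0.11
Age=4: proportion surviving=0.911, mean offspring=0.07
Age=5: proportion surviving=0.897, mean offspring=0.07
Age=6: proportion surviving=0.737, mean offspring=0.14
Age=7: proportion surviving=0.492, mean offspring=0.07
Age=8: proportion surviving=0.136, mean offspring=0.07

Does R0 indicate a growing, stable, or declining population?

declining

R0 = Σ lx·mx = 0 + 0.0457 + 0.06391 + 0.10032 + 0.06377 + 0.06279 + 0.10318 + 0.03444 + 0.00952 = 0.48363
R0 < 1, so the population is declining.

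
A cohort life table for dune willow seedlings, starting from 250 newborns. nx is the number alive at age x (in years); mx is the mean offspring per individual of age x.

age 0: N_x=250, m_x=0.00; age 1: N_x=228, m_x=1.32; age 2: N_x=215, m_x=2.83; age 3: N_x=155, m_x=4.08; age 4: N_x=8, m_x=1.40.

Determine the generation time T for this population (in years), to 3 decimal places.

lx = nx/n0 = nx/250: 1, 0.912, 0.86, 0.62, 0.032
lx·mx: 0, 1.20384, 2.4338, 2.5296, 0.0448 → R0 = 6.21204
x·lx·mx: 0, 1.20384, 4.8676, 7.5888, 0.1792 → Σ = 13.83944
T = 13.83944 / 6.21204 = 2.227841… → 2.228

2.228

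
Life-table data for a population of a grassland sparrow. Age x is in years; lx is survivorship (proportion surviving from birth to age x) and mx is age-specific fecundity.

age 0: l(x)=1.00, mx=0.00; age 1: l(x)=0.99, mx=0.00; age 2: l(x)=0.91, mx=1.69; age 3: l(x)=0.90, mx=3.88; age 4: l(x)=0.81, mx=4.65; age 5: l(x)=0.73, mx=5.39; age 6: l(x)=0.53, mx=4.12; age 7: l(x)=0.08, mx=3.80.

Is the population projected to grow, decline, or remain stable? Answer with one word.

growing

R0 = Σ lx·mx = 0 + 0 + 1.5379 + 3.492 + 3.7665 + 3.9347 + 2.1836 + 0.304 = 15.2187
R0 > 1, so the population is growing.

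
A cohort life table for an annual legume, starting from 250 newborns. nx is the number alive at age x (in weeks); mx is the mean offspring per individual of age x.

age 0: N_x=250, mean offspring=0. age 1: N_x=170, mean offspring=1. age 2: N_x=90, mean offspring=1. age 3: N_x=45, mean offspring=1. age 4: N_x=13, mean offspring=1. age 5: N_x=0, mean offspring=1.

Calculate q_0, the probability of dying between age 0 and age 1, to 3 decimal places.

lx = nx/n0 = nx/250: 1, 0.68, 0.36, 0.18, 0.052, 0
q_0 = (l_0 − l_1) / l_0 = (1 − 0.68) / 1
     = 0.32 / 1 = 0.32 → 0.320

0.320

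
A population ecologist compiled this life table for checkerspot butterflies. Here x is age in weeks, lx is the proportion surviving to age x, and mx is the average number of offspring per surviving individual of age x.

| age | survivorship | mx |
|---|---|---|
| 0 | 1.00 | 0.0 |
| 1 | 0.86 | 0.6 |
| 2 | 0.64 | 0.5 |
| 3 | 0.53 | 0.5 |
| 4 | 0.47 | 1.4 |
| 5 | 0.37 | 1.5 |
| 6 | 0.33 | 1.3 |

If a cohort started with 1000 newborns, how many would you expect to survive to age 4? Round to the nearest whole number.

Expected survivors = N0 · l_4 = 1000 × 0.47 = 470 → 470

470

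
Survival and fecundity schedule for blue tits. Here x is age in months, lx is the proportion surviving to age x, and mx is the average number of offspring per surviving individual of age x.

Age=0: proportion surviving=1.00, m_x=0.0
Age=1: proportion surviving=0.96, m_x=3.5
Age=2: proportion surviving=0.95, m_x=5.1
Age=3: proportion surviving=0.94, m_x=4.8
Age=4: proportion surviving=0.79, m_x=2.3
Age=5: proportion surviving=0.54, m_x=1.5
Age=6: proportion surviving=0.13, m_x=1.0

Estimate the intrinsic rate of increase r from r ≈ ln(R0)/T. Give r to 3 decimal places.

R0 = Σ lx·mx = 0 + 3.36 + 4.845 + 4.512 + 1.817 + 0.81 + 0.13 = 15.474
Σ x·lx·mx = 38.684; T = 38.684/15.474 = 2.49994…
r ≈ ln(R0)/T = ln(15.474)/2.49994… = 1.09569… → 1.096

1.096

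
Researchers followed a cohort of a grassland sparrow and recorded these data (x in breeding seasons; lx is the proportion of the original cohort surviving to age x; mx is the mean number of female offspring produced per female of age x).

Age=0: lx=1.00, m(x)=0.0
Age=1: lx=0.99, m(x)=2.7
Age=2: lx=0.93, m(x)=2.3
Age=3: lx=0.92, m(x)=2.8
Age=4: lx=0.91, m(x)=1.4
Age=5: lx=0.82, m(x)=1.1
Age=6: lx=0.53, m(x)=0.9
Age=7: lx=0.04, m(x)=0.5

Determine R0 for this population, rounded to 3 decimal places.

10.061

lx·mx by age: 0, 2.673, 2.139, 2.576, 1.274, 0.902, 0.477, 0.02
R0 = Σ lx·mx = 10.061 → 10.061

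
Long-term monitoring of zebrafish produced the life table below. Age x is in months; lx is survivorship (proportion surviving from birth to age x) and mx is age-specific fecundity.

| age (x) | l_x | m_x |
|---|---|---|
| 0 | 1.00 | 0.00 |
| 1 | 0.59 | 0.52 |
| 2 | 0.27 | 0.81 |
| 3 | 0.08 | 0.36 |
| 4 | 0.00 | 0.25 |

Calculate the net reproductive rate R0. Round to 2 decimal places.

0.55

lx·mx by age: 0, 0.3068, 0.2187, 0.0288, 0
R0 = Σ lx·mx = 0.5543 → 0.55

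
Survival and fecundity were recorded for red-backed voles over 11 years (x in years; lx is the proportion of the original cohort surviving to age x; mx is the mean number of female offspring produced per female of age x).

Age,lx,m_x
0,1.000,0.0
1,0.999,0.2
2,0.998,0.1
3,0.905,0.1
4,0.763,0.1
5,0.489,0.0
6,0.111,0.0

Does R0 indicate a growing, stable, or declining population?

declining

R0 = Σ lx·mx = 0 + 0.1998 + 0.0998 + 0.0905 + 0.0763 + 0 + 0 = 0.4664
R0 < 1, so the population is declining.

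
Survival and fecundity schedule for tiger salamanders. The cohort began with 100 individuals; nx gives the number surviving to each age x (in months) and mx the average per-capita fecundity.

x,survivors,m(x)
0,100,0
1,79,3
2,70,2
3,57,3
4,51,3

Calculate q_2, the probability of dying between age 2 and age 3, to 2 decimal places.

0.19

lx = nx/n0 = nx/100: 1, 0.79, 0.7, 0.57, 0.51
q_2 = (l_2 − l_3) / l_2 = (0.7 − 0.57) / 0.7
     = 0.13 / 0.7 = 0.185714… → 0.19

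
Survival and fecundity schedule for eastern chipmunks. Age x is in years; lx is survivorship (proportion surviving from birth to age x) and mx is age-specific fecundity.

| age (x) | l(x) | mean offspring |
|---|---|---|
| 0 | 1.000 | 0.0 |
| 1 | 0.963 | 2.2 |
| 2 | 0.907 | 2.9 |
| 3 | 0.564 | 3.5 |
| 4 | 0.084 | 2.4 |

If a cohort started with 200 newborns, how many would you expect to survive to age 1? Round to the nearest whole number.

Expected survivors = N0 · l_1 = 200 × 0.963 = 192.6 → 193

193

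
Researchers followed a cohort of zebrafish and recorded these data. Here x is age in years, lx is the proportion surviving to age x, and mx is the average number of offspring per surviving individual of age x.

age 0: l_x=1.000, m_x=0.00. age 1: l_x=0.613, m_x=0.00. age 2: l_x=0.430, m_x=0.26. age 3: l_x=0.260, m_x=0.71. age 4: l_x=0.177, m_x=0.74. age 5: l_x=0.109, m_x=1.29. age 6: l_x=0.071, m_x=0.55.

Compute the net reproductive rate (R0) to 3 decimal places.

0.607

lx·mx by age: 0, 0, 0.1118, 0.1846, 0.13098, 0.14061, 0.03905
R0 = Σ lx·mx = 0.60704 → 0.607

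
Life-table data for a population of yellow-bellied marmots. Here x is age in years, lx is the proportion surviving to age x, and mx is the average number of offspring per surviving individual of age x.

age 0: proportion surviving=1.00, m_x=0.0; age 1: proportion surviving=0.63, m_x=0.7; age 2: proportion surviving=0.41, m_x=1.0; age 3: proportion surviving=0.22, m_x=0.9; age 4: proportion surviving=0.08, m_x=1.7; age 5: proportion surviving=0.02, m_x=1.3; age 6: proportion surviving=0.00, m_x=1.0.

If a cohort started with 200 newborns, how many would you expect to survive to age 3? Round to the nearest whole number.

44

Expected survivors = N0 · l_3 = 200 × 0.22 = 44 → 44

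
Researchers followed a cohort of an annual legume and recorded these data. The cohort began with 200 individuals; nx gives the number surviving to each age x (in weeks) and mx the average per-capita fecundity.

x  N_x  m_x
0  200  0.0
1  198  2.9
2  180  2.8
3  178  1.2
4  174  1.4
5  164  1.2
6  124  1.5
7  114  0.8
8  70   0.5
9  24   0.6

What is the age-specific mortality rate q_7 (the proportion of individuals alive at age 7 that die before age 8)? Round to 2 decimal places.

lx = nx/n0 = nx/200: 1, 0.99, 0.9, 0.89, 0.87, 0.82, 0.62, 0.57, 0.35, 0.12
q_7 = (l_7 − l_8) / l_7 = (0.57 − 0.35) / 0.57
     = 0.22 / 0.57 = 0.385965… → 0.39

0.39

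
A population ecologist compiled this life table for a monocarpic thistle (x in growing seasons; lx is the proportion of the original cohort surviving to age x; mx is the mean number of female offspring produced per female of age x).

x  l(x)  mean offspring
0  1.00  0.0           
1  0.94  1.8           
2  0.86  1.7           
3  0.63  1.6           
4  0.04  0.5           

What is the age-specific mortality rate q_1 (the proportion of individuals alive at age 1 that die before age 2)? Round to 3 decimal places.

q_1 = (l_1 − l_2) / l_1 = (0.94 − 0.86) / 0.94
     = 0.08 / 0.94 = 0.085106… → 0.085

0.085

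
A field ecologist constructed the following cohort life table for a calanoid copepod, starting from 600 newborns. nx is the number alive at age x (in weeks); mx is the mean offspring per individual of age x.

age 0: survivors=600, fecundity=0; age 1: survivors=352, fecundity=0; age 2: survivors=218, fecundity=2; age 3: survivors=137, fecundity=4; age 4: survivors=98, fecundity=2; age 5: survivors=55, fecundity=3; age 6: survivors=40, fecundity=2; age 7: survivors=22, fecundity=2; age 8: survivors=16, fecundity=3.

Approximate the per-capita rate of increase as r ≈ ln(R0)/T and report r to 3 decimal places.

lx = nx/n0 = nx/600: 1, 0.58667…, 0.36333…, 0.22833…, 0.16333…, 0.09167…, 0.06667…, 0.03667…, 0.02667…
R0 = Σ lx·mx = 0 + 0 + 0.72667… + 0.91333… + 0.32667… + 0.275… + 0.13333… + 0.07333… + 0.08… = 2.528333…
Σ x·lx·mx = 8.828333…; T = 8.828333…/2.528333… = 3.49176…
r ≈ ln(R0)/T = ln(2.528333…)/3.49176… = 0.26564… → 0.266

0.266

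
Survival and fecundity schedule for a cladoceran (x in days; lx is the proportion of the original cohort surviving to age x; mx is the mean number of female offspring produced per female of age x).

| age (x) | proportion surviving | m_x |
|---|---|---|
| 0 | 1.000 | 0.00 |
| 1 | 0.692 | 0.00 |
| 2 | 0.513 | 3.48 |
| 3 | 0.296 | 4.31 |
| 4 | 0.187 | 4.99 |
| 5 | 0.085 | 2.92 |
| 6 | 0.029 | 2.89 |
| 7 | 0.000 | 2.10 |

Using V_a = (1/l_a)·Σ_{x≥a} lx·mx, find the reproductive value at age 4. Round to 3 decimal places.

6.765

lx·mx for x ≥ 4: 0.93313, 0.2482, 0.08381, 0 → sum = 1.26514
V_4 = 1.26514 / l_4 = 1.26514 / 0.187 = 6.765455… → 6.765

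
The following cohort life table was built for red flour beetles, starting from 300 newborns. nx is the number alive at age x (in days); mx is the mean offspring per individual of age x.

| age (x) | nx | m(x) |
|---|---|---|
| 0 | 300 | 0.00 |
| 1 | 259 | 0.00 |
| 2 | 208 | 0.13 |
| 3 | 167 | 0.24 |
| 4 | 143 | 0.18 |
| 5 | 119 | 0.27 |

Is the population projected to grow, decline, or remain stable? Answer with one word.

lx = nx/n0 = nx/300: 1, 0.86333…, 0.69333…, 0.55667…, 0.47667…, 0.39667…
R0 = Σ lx·mx = 0 + 0 + 0.090133… + 0.1336… + 0.0858… + 0.1071… = 0.416633…
R0 < 1, so the population is declining.

declining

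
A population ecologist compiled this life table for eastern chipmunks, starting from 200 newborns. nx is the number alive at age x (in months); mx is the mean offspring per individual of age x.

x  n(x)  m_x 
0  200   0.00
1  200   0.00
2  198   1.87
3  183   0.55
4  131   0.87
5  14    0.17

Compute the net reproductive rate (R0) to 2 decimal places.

lx = nx/n0 = nx/200: 1, 1, 0.99, 0.915, 0.655, 0.07
lx·mx by age: 0, 0, 1.8513, 0.50325, 0.56985, 0.0119
R0 = Σ lx·mx = 2.9363 → 2.94

2.94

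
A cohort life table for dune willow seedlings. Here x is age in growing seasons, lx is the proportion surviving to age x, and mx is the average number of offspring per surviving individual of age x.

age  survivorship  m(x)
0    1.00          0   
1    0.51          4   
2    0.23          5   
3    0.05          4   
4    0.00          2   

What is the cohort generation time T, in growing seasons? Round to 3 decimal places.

lx·mx: 0, 2.04, 1.15, 0.2, 0 → R0 = 3.39
x·lx·mx: 0, 2.04, 2.3, 0.6, 0 → Σ = 4.94
T = 4.94 / 3.39 = 1.457227… → 1.457

1.457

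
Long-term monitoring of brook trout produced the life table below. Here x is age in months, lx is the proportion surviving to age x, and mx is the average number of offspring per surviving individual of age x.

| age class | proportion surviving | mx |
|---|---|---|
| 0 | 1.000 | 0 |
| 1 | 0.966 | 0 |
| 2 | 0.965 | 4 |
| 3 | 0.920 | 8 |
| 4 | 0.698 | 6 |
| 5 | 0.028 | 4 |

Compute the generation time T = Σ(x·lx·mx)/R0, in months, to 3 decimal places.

lx·mx: 0, 0, 3.86, 7.36, 4.188, 0.112 → R0 = 15.52
x·lx·mx: 0, 0, 7.72, 22.08, 16.752, 0.56 → Σ = 47.112
T = 47.112 / 15.52 = 3.035567… → 3.036

3.036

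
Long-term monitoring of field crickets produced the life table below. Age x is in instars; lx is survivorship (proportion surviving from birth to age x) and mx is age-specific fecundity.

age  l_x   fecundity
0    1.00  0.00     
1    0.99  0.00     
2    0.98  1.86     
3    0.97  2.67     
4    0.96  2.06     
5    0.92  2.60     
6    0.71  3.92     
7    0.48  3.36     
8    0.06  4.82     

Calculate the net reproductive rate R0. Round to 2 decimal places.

13.47

lx·mx by age: 0, 0, 1.8228, 2.5899, 1.9776, 2.392, 2.7832, 1.6128, 0.2892
R0 = Σ lx·mx = 13.4675 → 13.47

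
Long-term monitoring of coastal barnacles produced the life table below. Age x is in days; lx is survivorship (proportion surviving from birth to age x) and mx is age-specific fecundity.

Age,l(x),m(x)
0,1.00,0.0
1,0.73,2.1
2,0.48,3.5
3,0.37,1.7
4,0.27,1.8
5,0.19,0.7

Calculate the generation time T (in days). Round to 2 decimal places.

lx·mx: 0, 1.533, 1.68, 0.629, 0.486, 0.133 → R0 = 4.461
x·lx·mx: 0, 1.533, 3.36, 1.887, 1.944, 0.665 → Σ = 9.389
T = 9.389 / 4.461 = 2.104685… → 2.10

2.10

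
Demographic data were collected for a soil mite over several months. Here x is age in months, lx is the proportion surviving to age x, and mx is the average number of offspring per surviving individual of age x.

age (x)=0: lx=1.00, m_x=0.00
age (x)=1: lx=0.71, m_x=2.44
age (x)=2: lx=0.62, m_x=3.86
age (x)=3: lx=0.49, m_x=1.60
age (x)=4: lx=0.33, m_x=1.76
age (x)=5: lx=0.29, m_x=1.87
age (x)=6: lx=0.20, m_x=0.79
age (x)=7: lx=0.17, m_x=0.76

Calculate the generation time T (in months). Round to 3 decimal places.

lx·mx: 0, 1.7324, 2.3932, 0.784, 0.5808, 0.5423, 0.158, 0.1292 → R0 = 6.3199
x·lx·mx: 0, 1.7324, 4.7864, 2.352, 2.3232, 2.7115, 0.948, 0.9044 → Σ = 15.7579
T = 15.7579 / 6.3199 = 2.493378… → 2.493

2.493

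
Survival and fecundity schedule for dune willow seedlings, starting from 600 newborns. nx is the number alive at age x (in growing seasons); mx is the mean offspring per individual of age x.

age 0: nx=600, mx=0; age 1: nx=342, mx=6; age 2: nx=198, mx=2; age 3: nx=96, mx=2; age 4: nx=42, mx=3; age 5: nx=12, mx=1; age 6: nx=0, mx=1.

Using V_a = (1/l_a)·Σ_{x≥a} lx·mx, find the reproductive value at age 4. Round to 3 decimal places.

lx = nx/n0 = nx/600: 1, 0.57, 0.33, 0.16, 0.07, 0.02, 0
lx·mx for x ≥ 4: 0.21, 0.02, 0 → sum = 0.23
V_4 = 0.23 / l_4 = 0.23 / 0.07 = 3.285714… → 3.286

3.286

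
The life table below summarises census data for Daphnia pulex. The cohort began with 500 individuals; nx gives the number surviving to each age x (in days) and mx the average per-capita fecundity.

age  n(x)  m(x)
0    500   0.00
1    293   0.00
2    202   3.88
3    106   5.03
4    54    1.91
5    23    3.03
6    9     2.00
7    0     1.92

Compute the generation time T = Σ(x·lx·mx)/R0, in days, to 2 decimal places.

lx = nx/n0 = nx/500: 1, 0.586, 0.404, 0.212, 0.108, 0.046, 0.018, 0
lx·mx: 0, 0, 1.56752, 1.06636, 0.20628, 0.13938, 0.036, 0 → R0 = 3.01554
x·lx·mx: 0, 0, 3.13504, 3.19908, 0.82512, 0.6969, 0.216, 0 → Σ = 8.07214
T = 8.07214 / 3.01554 = 2.676847… → 2.68

2.68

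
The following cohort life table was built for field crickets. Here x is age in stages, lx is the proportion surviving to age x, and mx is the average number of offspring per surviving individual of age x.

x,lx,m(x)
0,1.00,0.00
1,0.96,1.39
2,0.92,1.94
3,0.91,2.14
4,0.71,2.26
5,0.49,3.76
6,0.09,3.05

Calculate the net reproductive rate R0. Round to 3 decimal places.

8.788

lx·mx by age: 0, 1.3344, 1.7848, 1.9474, 1.6046, 1.8424, 0.2745
R0 = Σ lx·mx = 8.7881 → 8.788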